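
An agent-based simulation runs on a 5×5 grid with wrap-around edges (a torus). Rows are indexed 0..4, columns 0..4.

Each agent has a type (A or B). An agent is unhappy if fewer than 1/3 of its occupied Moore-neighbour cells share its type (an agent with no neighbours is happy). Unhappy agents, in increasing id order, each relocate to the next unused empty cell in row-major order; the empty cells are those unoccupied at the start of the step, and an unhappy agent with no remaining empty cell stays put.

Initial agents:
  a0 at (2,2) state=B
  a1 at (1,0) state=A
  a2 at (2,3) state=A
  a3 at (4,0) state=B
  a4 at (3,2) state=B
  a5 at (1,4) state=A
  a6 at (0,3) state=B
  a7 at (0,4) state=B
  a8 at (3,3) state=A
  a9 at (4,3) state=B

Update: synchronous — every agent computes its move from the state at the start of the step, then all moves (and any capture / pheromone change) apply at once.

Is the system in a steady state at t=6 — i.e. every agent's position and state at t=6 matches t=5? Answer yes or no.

t=1: a0@(2,2):B a1@(1,0):A a2@(2,3):A a3@(4,0):B a4@(3,2):B a5@(1,4):A a6@(0,3):B a7@(0,4):B a8@(0,0):A a9@(4,3):B
t=2: (unchanged — steady state)

yes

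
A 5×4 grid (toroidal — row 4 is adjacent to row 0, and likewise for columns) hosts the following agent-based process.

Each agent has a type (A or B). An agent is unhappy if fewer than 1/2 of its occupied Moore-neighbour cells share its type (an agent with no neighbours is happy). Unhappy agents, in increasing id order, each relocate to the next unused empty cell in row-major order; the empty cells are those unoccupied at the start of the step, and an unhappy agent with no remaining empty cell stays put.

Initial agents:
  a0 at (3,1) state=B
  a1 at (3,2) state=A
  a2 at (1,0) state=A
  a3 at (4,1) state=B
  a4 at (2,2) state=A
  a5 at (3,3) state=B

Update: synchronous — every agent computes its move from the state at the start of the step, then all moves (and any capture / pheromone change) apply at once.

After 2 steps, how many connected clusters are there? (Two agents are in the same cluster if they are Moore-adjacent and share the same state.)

5

t=1: a0@(0,0):B a1@(0,1):A a2@(1,0):A a3@(4,1):B a4@(0,2):A a5@(0,3):B
t=2: a0@(0,0):B a1@(0,1):A a2@(1,1):A a3@(1,2):B a4@(1,3):A a5@(2,0):B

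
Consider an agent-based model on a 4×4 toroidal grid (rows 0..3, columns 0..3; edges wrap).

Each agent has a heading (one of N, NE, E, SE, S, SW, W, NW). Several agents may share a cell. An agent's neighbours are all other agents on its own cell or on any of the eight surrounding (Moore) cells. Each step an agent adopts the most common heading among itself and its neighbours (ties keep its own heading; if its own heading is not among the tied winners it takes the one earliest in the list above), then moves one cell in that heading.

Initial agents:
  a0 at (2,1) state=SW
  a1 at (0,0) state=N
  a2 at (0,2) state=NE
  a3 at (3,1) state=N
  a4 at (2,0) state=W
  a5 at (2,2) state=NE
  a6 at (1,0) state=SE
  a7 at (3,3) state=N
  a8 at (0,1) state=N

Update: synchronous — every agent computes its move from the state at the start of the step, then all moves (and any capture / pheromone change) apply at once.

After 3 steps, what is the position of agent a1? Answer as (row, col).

(1, 0)

t=1: a0@(3,0):SW a1@(3,0):N a2@(3,2):N a3@(2,1):N a4@(1,0):N a5@(1,2):N a6@(0,0):N a7@(2,3):N a8@(3,1):N
t=2: a0@(2,0):N a1@(2,0):N a2@(2,2):N a3@(1,1):N a4@(0,0):N a5@(0,2):N a6@(3,0):N a7@(1,3):N a8@(2,1):N
t=3: a0@(1,0):N a1@(1,0):N a2@(1,2):N a3@(0,1):N a4@(3,0):N a5@(3,2):N a6@(2,0):N a7@(0,3):N a8@(1,1):N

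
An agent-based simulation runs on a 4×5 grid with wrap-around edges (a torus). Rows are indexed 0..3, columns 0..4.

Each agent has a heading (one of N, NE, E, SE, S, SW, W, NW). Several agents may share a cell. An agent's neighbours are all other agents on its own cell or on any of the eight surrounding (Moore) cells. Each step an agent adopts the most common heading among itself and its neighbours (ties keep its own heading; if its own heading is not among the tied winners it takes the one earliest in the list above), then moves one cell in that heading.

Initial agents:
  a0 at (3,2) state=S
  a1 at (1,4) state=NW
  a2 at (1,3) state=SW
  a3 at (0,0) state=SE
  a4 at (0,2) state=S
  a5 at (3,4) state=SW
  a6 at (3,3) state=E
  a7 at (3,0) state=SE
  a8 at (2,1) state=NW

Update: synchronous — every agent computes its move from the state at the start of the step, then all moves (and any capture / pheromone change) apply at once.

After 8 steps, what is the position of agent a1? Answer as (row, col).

(3, 2)

t=1: a0@(0,2):S a1@(0,3):NW a2@(2,2):SW a3@(1,1):SE a4@(1,2):S a5@(0,0):SE a6@(0,3):S a7@(0,1):SE a8@(1,0):NW
t=2: a0@(1,2):S a1@(1,3):S a2@(3,1):SW a3@(2,2):SE a4@(2,2):S a5@(1,1):SE a6@(1,3):S a7@(1,2):SE a8@(2,1):SE
t=3: a0@(2,2):S a1@(2,3):S a2@(0,2):SE a3@(3,3):SE a4@(3,2):S a5@(2,2):SE a6@(2,3):S a7@(2,3):SE a8@(3,2):SE
t=4: a0@(3,2):S a1@(3,3):S a2@(1,3):SE a3@(0,4):SE a4@(0,3):SE a5@(3,3):SE a6@(3,3):S a7@(3,4):SE a8@(0,3):SE
t=5: a0@(0,2):S a1@(0,4):SE a2@(2,4):SE a3@(1,0):SE a4@(1,4):SE a5@(0,4):SE a6@(0,4):SE a7@(0,0):SE a8@(1,4):SE
t=6: a0@(1,2):S a1@(1,0):SE a2@(3,0):SE a3@(2,1):SE a4@(2,0):SE a5@(1,0):SE a6@(1,0):SE a7@(1,1):SE a8@(2,0):SE
t=7: a0@(2,3):SE a1@(2,1):SE a2@(0,1):SE a3@(3,2):SE a4@(3,1):SE a5@(2,1):SE a6@(2,1):SE a7@(2,2):SE a8@(3,1):SE
t=8: a0@(3,4):SE a1@(3,2):SE a2@(1,2):SE a3@(0,3):SE a4@(0,2):SE a5@(3,2):SE a6@(3,2):SE a7@(3,3):SE a8@(0,2):SE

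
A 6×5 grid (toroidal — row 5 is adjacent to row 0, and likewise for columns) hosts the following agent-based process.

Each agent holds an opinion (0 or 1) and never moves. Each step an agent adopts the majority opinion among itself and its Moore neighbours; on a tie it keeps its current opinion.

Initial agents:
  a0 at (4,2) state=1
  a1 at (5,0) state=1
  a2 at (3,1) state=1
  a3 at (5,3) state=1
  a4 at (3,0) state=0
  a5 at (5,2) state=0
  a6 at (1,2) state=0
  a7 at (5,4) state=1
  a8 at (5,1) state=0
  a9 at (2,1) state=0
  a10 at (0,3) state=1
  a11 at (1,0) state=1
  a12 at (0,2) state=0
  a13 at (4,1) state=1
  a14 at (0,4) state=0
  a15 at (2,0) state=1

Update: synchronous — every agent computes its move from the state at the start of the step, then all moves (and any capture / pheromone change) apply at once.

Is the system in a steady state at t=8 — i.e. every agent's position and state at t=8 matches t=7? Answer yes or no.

t=1: a0@(4,2):1 a1@(5,0):1 a2@(3,1):1 a3@(5,3):1 a4@(3,0):1 a5@(5,2):1 a6@(1,2):0 a7@(5,4):1 a8@(5,1):0 a9@(2,1):0 a10@(0,3):0 a11@(1,0):1 a12@(0,2):0 a13@(4,1):1 a14@(0,4):1 a15@(2,0):1
t=2: a0@(4,2):1 a1@(5,0):1 a2@(3,1):1 a3@(5,3):1 a4@(3,0):1 a5@(5,2):1 a6@(1,2):0 a7@(5,4):1 a8@(5,1):1 a9@(2,1):1 a10@(0,3):1 a11@(1,0):1 a12@(0,2):0 a13@(4,1):1 a14@(0,4):1 a15@(2,0):1
t=3: a0@(4,2):1 a1@(5,0):1 a2@(3,1):1 a3@(5,3):1 a4@(3,0):1 a5@(5,2):1 a6@(1,2):0 a7@(5,4):1 a8@(5,1):1 a9@(2,1):1 a10@(0,3):1 a11@(1,0):1 a12@(0,2):1 a13@(4,1):1 a14@(0,4):1 a15@(2,0):1
t=4: a0@(4,2):1 a1@(5,0):1 a2@(3,1):1 a3@(5,3):1 a4@(3,0):1 a5@(5,2):1 a6@(1,2):1 a7@(5,4):1 a8@(5,1):1 a9@(2,1):1 a10@(0,3):1 a11@(1,0):1 a12@(0,2):1 a13@(4,1):1 a14@(0,4):1 a15@(2,0):1
t=5: (unchanged — steady state)

yes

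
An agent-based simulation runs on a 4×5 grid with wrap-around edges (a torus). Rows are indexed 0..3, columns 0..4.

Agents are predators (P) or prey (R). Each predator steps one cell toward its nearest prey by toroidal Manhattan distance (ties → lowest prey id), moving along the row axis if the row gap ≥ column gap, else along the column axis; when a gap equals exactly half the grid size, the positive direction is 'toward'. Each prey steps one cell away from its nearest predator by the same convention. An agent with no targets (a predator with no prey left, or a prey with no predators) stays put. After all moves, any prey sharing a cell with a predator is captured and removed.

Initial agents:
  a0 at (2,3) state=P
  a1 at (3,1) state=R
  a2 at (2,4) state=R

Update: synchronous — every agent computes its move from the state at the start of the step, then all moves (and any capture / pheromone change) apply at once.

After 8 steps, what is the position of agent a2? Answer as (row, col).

t=1: a0@(2,4):P a1@(3,0):R a2@(2,0):R
t=2: a0@(2,0):P a1@(0,0):R a2@(2,1):R
t=3: a0@(2,1):P a1@(3,0):R a2@(2,2):R
t=4: a0@(2,2):P a1@(0,0):R a2@(2,3):R
t=5: a0@(2,3):P a1@(3,0):R a2@(2,4):R
t=6: a0@(2,4):P a1@(3,1):R a2@(2,0):R
t=7: a0@(2,0):P a1@(3,2):R a2@(2,1):R
t=8: a0@(2,1):P a1@(3,3):R a2@(2,2):R

(2, 2)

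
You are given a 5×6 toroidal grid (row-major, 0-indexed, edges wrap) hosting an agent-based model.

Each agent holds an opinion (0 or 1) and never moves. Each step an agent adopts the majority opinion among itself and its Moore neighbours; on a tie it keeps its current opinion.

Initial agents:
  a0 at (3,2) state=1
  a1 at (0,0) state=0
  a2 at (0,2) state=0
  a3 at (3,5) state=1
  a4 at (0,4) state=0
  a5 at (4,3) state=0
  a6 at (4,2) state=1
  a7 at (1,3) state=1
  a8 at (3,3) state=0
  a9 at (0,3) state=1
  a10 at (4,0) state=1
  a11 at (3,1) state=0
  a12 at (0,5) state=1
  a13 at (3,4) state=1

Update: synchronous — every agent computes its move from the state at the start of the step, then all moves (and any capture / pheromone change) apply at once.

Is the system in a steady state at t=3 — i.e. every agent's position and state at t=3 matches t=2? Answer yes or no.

t=1: a0@(3,2):0 a1@(0,0):1 a2@(0,2):1 a3@(3,5):1 a4@(0,4):1 a5@(4,3):0 a6@(4,2):0 a7@(1,3):1 a8@(3,3):1 a9@(0,3):1 a10@(4,0):1 a11@(3,1):1 a12@(0,5):1 a13@(3,4):1
t=2: a0@(3,2):0 a1@(0,0):1 a2@(0,2):1 a3@(3,5):1 a4@(0,4):1 a5@(4,3):1 a6@(4,2):1 a7@(1,3):1 a8@(3,3):0 a9@(0,3):1 a10@(4,0):1 a11@(3,1):1 a12@(0,5):1 a13@(3,4):1
t=3: a0@(3,2):1 a1@(0,0):1 a2@(0,2):1 a3@(3,5):1 a4@(0,4):1 a5@(4,3):1 a6@(4,2):1 a7@(1,3):1 a8@(3,3):1 a9@(0,3):1 a10@(4,0):1 a11@(3,1):1 a12@(0,5):1 a13@(3,4):1

no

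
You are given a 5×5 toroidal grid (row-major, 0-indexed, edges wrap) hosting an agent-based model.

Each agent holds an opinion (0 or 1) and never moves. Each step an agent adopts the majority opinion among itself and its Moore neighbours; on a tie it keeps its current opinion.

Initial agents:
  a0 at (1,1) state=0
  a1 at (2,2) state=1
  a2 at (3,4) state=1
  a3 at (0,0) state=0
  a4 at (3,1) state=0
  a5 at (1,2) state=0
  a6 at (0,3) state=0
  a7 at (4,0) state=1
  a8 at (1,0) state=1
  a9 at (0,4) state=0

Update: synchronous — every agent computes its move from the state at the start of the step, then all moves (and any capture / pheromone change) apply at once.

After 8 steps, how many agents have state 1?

1

t=1: a0@(1,1):0 a1@(2,2):0 a2@(3,4):1 a3@(0,0):0 a4@(3,1):1 a5@(1,2):0 a6@(0,3):0 a7@(4,0):0 a8@(1,0):0 a9@(0,4):0
t=2: a0@(1,1):0 a1@(2,2):0 a2@(3,4):1 a3@(0,0):0 a4@(3,1):0 a5@(1,2):0 a6@(0,3):0 a7@(4,0):0 a8@(1,0):0 a9@(0,4):0
t=3: (unchanged — steady state)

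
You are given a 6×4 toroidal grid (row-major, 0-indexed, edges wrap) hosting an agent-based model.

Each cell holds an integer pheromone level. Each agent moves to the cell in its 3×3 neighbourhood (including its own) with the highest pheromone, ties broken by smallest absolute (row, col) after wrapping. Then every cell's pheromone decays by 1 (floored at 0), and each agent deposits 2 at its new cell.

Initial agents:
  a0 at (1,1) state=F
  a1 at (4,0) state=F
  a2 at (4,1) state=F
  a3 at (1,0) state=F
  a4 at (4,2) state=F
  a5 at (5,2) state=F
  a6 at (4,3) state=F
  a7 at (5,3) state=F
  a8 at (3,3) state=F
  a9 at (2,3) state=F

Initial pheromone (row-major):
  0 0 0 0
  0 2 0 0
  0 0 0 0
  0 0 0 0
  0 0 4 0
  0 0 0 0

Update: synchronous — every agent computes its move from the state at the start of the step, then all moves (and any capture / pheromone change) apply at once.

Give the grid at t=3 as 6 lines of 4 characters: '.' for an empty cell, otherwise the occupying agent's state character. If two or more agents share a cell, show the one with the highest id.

t=1: a0@(1,1) a1@(3,0) a2@(4,2) a3@(1,1) a4@(4,2) a5@(4,2) a6@(4,2) a7@(4,2) a8@(4,2) a9@(1,0) | pheromone: 0 0 0 0 / 2 5 0 0 / 0 0 0 0 / 2 0 0 0 / 0 0 15 0 / 0 0 0 0
t=2: a0@(1,1) a1@(3,0) a2@(4,2) a3@(1,1) a4@(4,2) a5@(4,2) a6@(4,2) a7@(4,2) a8@(4,2) a9@(1,1) | pheromone: 0 0 0 0 / 1 10 0 0 / 0 0 0 0 / 3 0 0 0 / 0 0 26 0 / 0 0 0 0
t=3: a0@(1,1) a1@(3,0) a2@(4,2) a3@(1,1) a4@(4,2) a5@(4,2) a6@(4,2) a7@(4,2) a8@(4,2) a9@(1,1) | pheromone: 0 0 0 0 / 0 15 0 0 / 0 0 0 0 / 4 0 0 0 / 0 0 37 0 / 0 0 0 0

....
.F..
....
F...
..F.
....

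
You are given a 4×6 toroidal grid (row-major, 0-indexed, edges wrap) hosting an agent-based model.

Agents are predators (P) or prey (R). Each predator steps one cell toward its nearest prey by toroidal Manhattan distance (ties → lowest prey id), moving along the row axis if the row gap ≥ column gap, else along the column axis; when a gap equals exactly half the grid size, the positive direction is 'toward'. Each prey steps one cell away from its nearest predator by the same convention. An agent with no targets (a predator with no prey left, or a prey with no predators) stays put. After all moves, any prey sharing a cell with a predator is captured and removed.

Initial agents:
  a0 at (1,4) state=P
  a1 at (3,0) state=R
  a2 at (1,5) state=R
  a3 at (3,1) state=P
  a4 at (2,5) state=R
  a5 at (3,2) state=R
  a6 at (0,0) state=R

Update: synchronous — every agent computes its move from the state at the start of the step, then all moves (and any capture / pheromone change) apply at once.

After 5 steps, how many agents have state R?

t=1: a0@(1,5):P a1@(3,5):R a2@(1,0):R a3@(3,0):P a4@(3,5):R a5@(3,3):R a6@(1,0):R
t=2: a0@(1,0):P a1@(3,4):R a2@(1,1):R a3@(3,5):P a4@(3,4):R a5@(3,2):R a6@(1,1):R
t=3: a0@(1,1):P a1@(3,3):R a2@(1,2):R a3@(3,4):P a4@(3,3):R a5@(3,1):R a6@(1,2):R
t=4: a0@(1,2):P a1@(3,2):R a2@(1,3):R a3@(3,3):P a4@(3,2):R a5@(2,1):R a6@(1,3):R
t=5: a0@(1,3):P a1@(3,1):R a2@(1,4):R a3@(3,2):P a4@(3,1):R a5@(3,1):R a6@(1,4):R

5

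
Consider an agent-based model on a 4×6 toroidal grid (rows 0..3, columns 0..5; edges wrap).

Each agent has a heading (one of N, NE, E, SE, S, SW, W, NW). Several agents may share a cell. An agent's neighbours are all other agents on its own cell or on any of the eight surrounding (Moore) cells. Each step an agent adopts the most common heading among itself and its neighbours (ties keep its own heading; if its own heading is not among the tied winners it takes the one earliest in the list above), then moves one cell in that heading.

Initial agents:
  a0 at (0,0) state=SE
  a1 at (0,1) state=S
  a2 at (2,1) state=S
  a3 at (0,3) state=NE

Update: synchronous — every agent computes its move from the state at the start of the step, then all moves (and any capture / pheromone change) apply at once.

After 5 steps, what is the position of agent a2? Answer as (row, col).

t=1: a0@(1,1):SE a1@(1,1):S a2@(3,1):S a3@(3,4):NE
t=2: a0@(2,2):SE a1@(2,1):S a2@(0,1):S a3@(2,5):NE
t=3: a0@(3,3):SE a1@(3,1):S a2@(1,1):S a3@(1,0):NE
t=4: a0@(0,4):SE a1@(0,1):S a2@(2,1):S a3@(0,1):NE
t=5: a0@(1,5):SE a1@(1,1):S a2@(3,1):S a3@(3,2):NE

(3, 1)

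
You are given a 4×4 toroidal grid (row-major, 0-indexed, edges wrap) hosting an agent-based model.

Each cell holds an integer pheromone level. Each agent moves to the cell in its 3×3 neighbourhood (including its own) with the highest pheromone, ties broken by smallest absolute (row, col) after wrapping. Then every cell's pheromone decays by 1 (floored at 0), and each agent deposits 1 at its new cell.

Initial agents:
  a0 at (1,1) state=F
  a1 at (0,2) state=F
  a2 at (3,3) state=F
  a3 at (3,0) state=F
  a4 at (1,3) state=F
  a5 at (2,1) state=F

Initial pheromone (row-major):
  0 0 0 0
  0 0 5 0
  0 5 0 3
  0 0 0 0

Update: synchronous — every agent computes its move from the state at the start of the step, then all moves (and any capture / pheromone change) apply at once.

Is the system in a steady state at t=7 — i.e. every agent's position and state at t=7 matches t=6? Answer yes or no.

t=1: a0@(1,2) a1@(1,2) a2@(2,3) a3@(2,1) a4@(1,2) a5@(1,2) | pheromone: 0 0 0 0 / 0 0 8 0 / 0 5 0 3 / 0 0 0 0
t=2: a0@(1,2) a1@(1,2) a2@(1,2) a3@(1,2) a4@(1,2) a5@(1,2) | pheromone: 0 0 0 0 / 0 0 13 0 / 0 4 0 2 / 0 0 0 0
t=3: a0@(1,2) a1@(1,2) a2@(1,2) a3@(1,2) a4@(1,2) a5@(1,2) | pheromone: 0 0 0 0 / 0 0 18 0 / 0 3 0 1 / 0 0 0 0
t=4: a0@(1,2) a1@(1,2) a2@(1,2) a3@(1,2) a4@(1,2) a5@(1,2) | pheromone: 0 0 0 0 / 0 0 23 0 / 0 2 0 0 / 0 0 0 0
t=5: a0@(1,2) a1@(1,2) a2@(1,2) a3@(1,2) a4@(1,2) a5@(1,2) | pheromone: 0 0 0 0 / 0 0 28 0 / 0 1 0 0 / 0 0 0 0
t=6: a0@(1,2) a1@(1,2) a2@(1,2) a3@(1,2) a4@(1,2) a5@(1,2) | pheromone: 0 0 0 0 / 0 0 33 0 / 0 0 0 0 / 0 0 0 0
t=7: a0@(1,2) a1@(1,2) a2@(1,2) a3@(1,2) a4@(1,2) a5@(1,2) | pheromone: 0 0 0 0 / 0 0 38 0 / 0 0 0 0 / 0 0 0 0

yes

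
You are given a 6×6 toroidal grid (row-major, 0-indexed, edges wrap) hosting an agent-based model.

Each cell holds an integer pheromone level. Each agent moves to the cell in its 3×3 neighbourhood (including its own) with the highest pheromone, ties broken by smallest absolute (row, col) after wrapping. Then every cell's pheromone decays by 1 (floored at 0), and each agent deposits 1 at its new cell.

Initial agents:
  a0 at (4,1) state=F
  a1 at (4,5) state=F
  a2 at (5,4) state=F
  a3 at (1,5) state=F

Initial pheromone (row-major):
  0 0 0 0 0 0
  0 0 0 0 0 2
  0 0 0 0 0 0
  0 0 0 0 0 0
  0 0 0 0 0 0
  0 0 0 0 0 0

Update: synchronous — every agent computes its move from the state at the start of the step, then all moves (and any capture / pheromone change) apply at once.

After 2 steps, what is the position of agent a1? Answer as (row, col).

t=1: a0@(3,0) a1@(3,0) a2@(0,3) a3@(1,5) | pheromone: 0 0 0 1 0 0 / 0 0 0 0 0 2 / 0 0 0 0 0 0 / 2 0 0 0 0 0 / 0 0 0 0 0 0 / 0 0 0 0 0 0
t=2: a0@(3,0) a1@(3,0) a2@(0,3) a3@(1,5) | pheromone: 0 0 0 1 0 0 / 0 0 0 0 0 2 / 0 0 0 0 0 0 / 3 0 0 0 0 0 / 0 0 0 0 0 0 / 0 0 0 0 0 0

(3, 0)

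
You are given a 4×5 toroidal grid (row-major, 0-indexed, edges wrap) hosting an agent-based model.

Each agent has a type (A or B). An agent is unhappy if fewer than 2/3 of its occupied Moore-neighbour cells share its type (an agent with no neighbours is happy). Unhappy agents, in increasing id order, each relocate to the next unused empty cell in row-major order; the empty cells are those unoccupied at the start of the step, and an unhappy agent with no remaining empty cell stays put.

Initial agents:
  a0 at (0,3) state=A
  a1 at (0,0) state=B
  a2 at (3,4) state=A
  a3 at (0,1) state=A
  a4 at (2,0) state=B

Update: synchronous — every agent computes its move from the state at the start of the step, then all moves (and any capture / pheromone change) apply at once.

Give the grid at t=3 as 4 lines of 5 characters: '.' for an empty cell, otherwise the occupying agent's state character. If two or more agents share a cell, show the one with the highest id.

t=1: a0@(0,3):A a1@(0,2):B a2@(0,4):A a3@(1,0):A a4@(1,1):B
t=2: a0@(0,0):A a1@(0,1):B a2@(0,4):A a3@(1,2):A a4@(1,3):B
t=3: a0@(0,2):A a1@(0,3):B a2@(1,0):A a3@(1,1):A a4@(1,4):B

..AB.
AA..B
.....
.....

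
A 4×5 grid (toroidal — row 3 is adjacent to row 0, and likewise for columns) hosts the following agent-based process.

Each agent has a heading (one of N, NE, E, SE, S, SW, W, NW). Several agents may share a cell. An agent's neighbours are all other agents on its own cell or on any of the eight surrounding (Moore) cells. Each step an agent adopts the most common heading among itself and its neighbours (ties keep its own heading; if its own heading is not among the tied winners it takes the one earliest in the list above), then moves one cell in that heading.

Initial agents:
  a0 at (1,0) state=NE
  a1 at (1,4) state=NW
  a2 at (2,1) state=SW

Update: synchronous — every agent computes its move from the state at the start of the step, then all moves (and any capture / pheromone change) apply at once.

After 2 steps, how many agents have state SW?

1

t=1: a0@(0,1):NE a1@(0,3):NW a2@(3,0):SW
t=2: a0@(3,2):NE a1@(3,2):NW a2@(0,4):SW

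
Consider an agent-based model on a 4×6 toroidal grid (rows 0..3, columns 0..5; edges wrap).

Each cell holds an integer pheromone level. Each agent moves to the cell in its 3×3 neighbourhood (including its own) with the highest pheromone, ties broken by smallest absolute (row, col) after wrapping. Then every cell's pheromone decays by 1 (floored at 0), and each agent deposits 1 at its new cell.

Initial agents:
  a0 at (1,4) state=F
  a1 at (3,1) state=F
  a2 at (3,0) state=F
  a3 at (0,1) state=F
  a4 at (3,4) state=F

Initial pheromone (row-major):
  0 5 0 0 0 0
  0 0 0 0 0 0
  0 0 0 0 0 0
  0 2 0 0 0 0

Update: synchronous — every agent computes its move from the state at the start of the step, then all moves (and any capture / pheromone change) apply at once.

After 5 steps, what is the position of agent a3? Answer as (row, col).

(0, 1)

t=1: a0@(0,3) a1@(0,1) a2@(0,1) a3@(0,1) a4@(0,3) | pheromone: 0 7 0 2 0 0 / 0 0 0 0 0 0 / 0 0 0 0 0 0 / 0 1 0 0 0 0
t=2: a0@(0,3) a1@(0,1) a2@(0,1) a3@(0,1) a4@(0,3) | pheromone: 0 9 0 3 0 0 / 0 0 0 0 0 0 / 0 0 0 0 0 0 / 0 0 0 0 0 0
t=3: a0@(0,3) a1@(0,1) a2@(0,1) a3@(0,1) a4@(0,3) | pheromone: 0 11 0 4 0 0 / 0 0 0 0 0 0 / 0 0 0 0 0 0 / 0 0 0 0 0 0
t=4: a0@(0,3) a1@(0,1) a2@(0,1) a3@(0,1) a4@(0,3) | pheromone: 0 13 0 5 0 0 / 0 0 0 0 0 0 / 0 0 0 0 0 0 / 0 0 0 0 0 0
t=5: a0@(0,3) a1@(0,1) a2@(0,1) a3@(0,1) a4@(0,3) | pheromone: 0 15 0 6 0 0 / 0 0 0 0 0 0 / 0 0 0 0 0 0 / 0 0 0 0 0 0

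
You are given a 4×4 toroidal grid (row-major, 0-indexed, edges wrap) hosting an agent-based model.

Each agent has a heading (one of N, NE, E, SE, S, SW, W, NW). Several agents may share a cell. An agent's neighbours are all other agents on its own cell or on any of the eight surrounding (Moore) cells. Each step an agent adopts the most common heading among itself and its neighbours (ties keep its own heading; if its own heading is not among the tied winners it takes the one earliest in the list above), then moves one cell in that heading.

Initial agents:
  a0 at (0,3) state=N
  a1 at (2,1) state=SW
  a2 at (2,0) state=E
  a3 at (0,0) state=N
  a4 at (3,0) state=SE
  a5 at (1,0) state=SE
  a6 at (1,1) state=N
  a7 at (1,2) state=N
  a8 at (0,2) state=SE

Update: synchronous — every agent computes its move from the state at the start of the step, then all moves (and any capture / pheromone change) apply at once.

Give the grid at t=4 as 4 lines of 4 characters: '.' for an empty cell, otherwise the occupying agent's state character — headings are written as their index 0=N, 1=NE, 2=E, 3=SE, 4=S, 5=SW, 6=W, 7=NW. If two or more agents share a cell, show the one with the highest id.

t=1: a0@(3,3):N a1@(1,1):N a2@(3,1):SE a3@(3,0):N a4@(2,0):N a5@(0,0):N a6@(0,1):N a7@(0,2):N a8@(3,2):N
t=2: a0@(2,3):N a1@(0,1):N a2@(2,1):N a3@(2,0):N a4@(1,0):N a5@(3,0):N a6@(3,1):N a7@(3,2):N a8@(2,2):N
t=3: a0@(1,3):N a1@(3,1):N a2@(1,1):N a3@(1,0):N a4@(0,0):N a5@(2,0):N a6@(2,1):N a7@(2,2):N a8@(1,2):N
t=4: a0@(0,3):N a1@(2,1):N a2@(0,1):N a3@(0,0):N a4@(3,0):N a5@(1,0):N a6@(1,1):N a7@(1,2):N a8@(0,2):N

0000
000.
.0..
0...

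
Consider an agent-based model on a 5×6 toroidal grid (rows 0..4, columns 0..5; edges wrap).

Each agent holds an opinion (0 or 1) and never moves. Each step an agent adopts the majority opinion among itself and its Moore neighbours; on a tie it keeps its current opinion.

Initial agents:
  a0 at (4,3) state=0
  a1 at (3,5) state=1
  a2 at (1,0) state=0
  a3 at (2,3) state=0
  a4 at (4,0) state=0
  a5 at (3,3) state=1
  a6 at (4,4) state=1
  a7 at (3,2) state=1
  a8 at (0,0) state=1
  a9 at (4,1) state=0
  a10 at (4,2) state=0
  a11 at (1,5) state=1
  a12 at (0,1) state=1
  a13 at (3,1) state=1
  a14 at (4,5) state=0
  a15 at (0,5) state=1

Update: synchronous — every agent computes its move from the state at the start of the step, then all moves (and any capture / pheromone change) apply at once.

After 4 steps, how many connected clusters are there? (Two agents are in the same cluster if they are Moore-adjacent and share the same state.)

1

t=1: a0@(4,3):1 a1@(3,5):1 a2@(1,0):1 a3@(2,3):1 a4@(4,0):1 a5@(3,3):1 a6@(4,4):1 a7@(3,2):0 a8@(0,0):1 a9@(4,1):1 a10@(4,2):1 a11@(1,5):1 a12@(0,1):0 a13@(3,1):0 a14@(4,5):1 a15@(0,5):1
t=2: a0@(4,3):1 a1@(3,5):1 a2@(1,0):1 a3@(2,3):1 a4@(4,0):1 a5@(3,3):1 a6@(4,4):1 a7@(3,2):1 a8@(0,0):1 a9@(4,1):1 a10@(4,2):1 a11@(1,5):1 a12@(0,1):1 a13@(3,1):1 a14@(4,5):1 a15@(0,5):1
t=3: (unchanged — steady state)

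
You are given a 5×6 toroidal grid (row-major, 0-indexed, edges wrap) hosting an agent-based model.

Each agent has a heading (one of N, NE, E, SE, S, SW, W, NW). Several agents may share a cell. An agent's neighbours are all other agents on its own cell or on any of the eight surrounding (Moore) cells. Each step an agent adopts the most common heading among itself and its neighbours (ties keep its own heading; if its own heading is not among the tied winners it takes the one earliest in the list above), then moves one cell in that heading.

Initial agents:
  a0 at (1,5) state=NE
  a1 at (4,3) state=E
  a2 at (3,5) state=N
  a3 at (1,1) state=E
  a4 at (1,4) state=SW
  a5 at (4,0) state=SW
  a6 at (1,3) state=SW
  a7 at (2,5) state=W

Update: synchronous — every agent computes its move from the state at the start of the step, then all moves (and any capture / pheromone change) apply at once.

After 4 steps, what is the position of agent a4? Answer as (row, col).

t=1: a0@(0,0):NE a1@(4,4):E a2@(2,5):N a3@(1,2):E a4@(2,3):SW a5@(0,5):SW a6@(2,2):SW a7@(2,4):W
t=2: a0@(4,1):NE a1@(4,5):E a2@(1,5):N a3@(2,1):SW a4@(3,2):SW a5@(1,4):SW a6@(3,1):SW a7@(2,3):W
t=3: a0@(0,0):SW a1@(4,0):E a2@(0,5):N a3@(3,0):SW a4@(4,1):SW a5@(2,3):SW a6@(4,0):SW a7@(3,2):SW
t=4: a0@(1,5):SW a1@(0,5):SW a2@(1,4):SW a3@(4,5):SW a4@(0,0):SW a5@(3,2):SW a6@(0,5):SW a7@(4,1):SW

(0, 0)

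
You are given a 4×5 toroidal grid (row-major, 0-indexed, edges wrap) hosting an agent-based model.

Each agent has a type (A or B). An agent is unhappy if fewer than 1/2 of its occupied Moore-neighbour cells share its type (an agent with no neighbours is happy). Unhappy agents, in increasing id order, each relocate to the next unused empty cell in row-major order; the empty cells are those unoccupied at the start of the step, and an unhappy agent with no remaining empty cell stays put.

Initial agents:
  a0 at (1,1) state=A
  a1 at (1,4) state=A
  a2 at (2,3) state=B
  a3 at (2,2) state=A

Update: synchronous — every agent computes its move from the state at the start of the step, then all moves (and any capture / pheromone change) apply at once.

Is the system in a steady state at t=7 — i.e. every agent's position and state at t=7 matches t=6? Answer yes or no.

t=1: a0@(1,1):A a1@(0,0):A a2@(0,1):B a3@(2,2):A
t=2: a0@(1,1):A a1@(0,0):A a2@(0,2):B a3@(2,2):A
t=3: a0@(1,1):A a1@(0,0):A a2@(0,1):B a3@(2,2):A
t=4: a0@(1,1):A a1@(0,0):A a2@(0,2):B a3@(2,2):A
t=5: a0@(1,1):A a1@(0,0):A a2@(0,1):B a3@(2,2):A
t=6: a0@(1,1):A a1@(0,0):A a2@(0,2):B a3@(2,2):A
t=7: a0@(1,1):A a1@(0,0):A a2@(0,1):B a3@(2,2):A

no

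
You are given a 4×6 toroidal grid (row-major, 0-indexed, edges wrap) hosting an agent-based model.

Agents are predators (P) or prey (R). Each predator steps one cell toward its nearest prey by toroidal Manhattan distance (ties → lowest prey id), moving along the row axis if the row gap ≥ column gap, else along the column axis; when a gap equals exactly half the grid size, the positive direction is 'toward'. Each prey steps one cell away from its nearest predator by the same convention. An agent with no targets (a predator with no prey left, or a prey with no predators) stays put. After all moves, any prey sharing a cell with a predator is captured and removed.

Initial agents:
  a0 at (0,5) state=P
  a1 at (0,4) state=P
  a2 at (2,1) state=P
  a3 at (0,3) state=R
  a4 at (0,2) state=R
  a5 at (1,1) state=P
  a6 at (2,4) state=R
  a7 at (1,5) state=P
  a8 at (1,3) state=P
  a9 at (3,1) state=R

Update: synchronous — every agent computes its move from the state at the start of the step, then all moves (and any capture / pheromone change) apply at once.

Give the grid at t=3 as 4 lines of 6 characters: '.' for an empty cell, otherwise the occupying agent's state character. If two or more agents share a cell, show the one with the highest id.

t=1: a0@(0,4):P a1@(0,3):P a2@(3,1):P a3@(0,2):R a5@(0,1):P a6@(1,4):R a7@(2,5):P a8@(0,3):P
t=2: a0@(1,4):P a1@(0,2):P a2@(0,1):P a5@(0,2):P a6@(2,4):R a7@(1,5):P a8@(0,2):P
t=3: a0@(2,4):P a1@(1,2):P a2@(0,2):P a5@(1,2):P a6@(3,4):R a7@(2,5):P a8@(1,2):P

..P...
..P...
....PP
....R.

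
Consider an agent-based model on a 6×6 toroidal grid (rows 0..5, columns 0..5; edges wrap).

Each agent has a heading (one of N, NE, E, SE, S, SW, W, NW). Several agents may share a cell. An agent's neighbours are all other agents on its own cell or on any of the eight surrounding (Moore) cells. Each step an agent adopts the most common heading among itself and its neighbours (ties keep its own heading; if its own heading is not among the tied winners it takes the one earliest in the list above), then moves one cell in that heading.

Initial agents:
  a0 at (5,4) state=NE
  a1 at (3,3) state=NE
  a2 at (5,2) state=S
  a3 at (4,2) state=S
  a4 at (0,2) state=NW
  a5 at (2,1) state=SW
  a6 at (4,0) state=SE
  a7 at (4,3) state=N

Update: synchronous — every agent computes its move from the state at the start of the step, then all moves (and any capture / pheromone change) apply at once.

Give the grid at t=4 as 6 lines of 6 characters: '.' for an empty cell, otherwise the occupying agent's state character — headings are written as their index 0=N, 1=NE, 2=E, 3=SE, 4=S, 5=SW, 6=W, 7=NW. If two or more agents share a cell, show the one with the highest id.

t=1: a0@(4,5):NE a1@(2,4):NE a2@(0,2):S a3@(5,2):S a4@(5,1):NW a5@(3,0):SW a6@(5,1):SE a7@(3,4):NE
t=2: a0@(3,0):NE a1@(1,5):NE a2@(1,2):S a3@(0,2):S a4@(0,1):S a5@(4,5):SW a6@(0,1):S a7@(2,5):NE
t=3: a0@(2,1):NE a1@(0,0):NE a2@(2,2):S a3@(1,2):S a4@(1,1):S a5@(5,4):SW a6@(1,1):S a7@(1,0):NE
t=4: a0@(3,1):S a1@(5,1):NE a2@(3,2):S a3@(2,2):S a4@(2,1):S a5@(0,3):SW a6@(2,1):S a7@(0,1):NE

.1.5..
......
.44...
.44...
......
.1....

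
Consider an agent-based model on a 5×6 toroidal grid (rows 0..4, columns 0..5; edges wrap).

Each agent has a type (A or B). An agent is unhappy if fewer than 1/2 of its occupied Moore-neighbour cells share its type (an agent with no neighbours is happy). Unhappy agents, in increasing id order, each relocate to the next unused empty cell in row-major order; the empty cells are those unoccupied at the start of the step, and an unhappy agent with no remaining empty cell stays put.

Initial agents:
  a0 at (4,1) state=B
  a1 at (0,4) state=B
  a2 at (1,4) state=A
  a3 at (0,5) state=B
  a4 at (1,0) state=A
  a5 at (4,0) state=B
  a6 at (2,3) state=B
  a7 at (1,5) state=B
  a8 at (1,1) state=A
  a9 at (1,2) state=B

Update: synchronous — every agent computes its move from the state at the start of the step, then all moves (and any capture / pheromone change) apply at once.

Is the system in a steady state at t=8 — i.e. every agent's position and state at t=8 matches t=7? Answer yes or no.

yes

t=1: a0@(4,1):B a1@(0,4):B a2@(0,0):A a3@(0,5):B a4@(0,1):A a5@(4,0):B a6@(2,3):B a7@(1,5):B a8@(1,1):A a9@(1,2):B
t=2: a0@(0,2):B a1@(0,4):B a2@(0,3):A a3@(0,5):B a4@(1,0):A a5@(4,0):B a6@(2,3):B a7@(1,5):B a8@(1,1):A a9@(1,3):B
t=3: a0@(0,0):B a1@(0,4):B a2@(0,1):A a3@(0,5):B a4@(1,2):A a5@(4,0):B a6@(2,3):B a7@(1,5):B a8@(1,1):A a9@(1,3):B
t=4: (unchanged — steady state)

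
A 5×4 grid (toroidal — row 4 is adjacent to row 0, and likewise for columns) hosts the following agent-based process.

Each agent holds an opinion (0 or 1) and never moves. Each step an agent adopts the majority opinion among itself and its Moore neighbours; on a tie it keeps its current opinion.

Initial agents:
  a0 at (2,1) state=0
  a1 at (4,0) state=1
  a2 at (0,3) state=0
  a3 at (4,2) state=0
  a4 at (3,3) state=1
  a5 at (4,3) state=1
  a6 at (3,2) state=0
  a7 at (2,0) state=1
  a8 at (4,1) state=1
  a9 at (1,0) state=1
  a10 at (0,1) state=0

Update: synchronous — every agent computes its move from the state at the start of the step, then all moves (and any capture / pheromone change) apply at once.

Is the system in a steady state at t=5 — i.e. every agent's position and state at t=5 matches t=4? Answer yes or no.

t=1: a0@(2,1):0 a1@(4,0):1 a2@(0,3):1 a3@(4,2):0 a4@(3,3):1 a5@(4,3):1 a6@(3,2):0 a7@(2,0):1 a8@(4,1):0 a9@(1,0):0 a10@(0,1):1
t=2: a0@(2,1):0 a1@(4,0):1 a2@(0,3):1 a3@(4,2):1 a4@(3,3):1 a5@(4,3):1 a6@(3,2):0 a7@(2,0):1 a8@(4,1):0 a9@(1,0):1 a10@(0,1):0
t=3: a0@(2,1):0 a1@(4,0):1 a2@(0,3):1 a3@(4,2):1 a4@(3,3):1 a5@(4,3):1 a6@(3,2):0 a7@(2,0):1 a8@(4,1):0 a9@(1,0):1 a10@(0,1):1
t=4: a0@(2,1):0 a1@(4,0):1 a2@(0,3):1 a3@(4,2):1 a4@(3,3):1 a5@(4,3):1 a6@(3,2):0 a7@(2,0):1 a8@(4,1):1 a9@(1,0):1 a10@(0,1):1
t=5: a0@(2,1):0 a1@(4,0):1 a2@(0,3):1 a3@(4,2):1 a4@(3,3):1 a5@(4,3):1 a6@(3,2):1 a7@(2,0):1 a8@(4,1):1 a9@(1,0):1 a10@(0,1):1

no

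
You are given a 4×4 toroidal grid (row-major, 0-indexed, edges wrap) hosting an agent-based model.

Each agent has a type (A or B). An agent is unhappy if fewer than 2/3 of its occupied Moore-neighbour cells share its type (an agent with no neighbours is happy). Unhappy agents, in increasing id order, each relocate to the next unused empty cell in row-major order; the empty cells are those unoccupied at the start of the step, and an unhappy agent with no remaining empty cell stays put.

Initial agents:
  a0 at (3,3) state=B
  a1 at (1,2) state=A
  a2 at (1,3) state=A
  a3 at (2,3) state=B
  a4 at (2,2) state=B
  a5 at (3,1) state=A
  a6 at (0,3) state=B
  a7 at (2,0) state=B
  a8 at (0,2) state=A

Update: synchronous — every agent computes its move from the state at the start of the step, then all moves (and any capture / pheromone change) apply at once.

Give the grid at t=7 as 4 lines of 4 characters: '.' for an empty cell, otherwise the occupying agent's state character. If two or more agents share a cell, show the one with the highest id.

t=1: a0@(3,3):B a1@(0,0):A a2@(0,1):A a3@(1,0):B a4@(1,1):B a5@(2,1):A a6@(3,0):B a7@(3,2):B a8@(0,2):A
t=2: a0@(0,3):B a1@(1,2):A a2@(1,3):A a3@(2,0):B a4@(2,2):B a5@(2,3):A a6@(3,1):B a7@(3,2):B a8@(0,2):A
t=3: a0@(0,0):B a1@(0,1):A a2@(1,0):A a3@(1,1):B a4@(2,1):B a5@(3,0):A a6@(3,1):B a7@(3,3):B a8@(0,2):A
t=4: a0@(0,3):B a1@(1,2):A a2@(1,3):A a3@(2,0):B a4@(2,2):B a5@(2,3):A a6@(3,2):B a7@(3,3):B a8@(0,2):A
t=5: a0@(0,0):B a1@(0,1):A a2@(1,0):A a3@(1,1):B a4@(2,1):B a5@(3,0):A a6@(3,1):B a7@(3,3):B a8@(0,2):A
t=6: a0@(0,3):B a1@(1,2):A a2@(1,3):A a3@(2,0):B a4@(2,2):B a5@(2,3):A a6@(3,2):B a7@(3,3):B a8@(0,2):A
t=7: a0@(0,0):B a1@(0,1):A a2@(1,0):A a3@(1,1):B a4@(2,1):B a5@(3,0):A a6@(3,1):B a7@(3,3):B a8@(0,2):A

BAA.
AB..
.B..
AB.B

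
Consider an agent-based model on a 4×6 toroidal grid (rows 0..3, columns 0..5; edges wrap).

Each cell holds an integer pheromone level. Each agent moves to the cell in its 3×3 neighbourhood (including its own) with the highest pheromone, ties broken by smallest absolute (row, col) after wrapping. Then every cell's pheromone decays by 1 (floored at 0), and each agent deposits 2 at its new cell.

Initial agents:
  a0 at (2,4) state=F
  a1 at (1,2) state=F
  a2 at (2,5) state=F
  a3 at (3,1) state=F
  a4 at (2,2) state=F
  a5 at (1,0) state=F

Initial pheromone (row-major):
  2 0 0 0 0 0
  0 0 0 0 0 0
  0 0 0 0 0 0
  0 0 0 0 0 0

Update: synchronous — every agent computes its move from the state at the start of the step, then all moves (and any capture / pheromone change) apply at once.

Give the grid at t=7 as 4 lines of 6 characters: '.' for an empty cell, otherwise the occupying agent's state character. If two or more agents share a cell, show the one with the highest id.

F.....
...F..
......
......

t=1: a0@(1,3) a1@(0,1) a2@(1,0) a3@(0,0) a4@(1,1) a5@(0,0) | pheromone: 5 2 0 0 0 0 / 2 2 0 2 0 0 / 0 0 0 0 0 0 / 0 0 0 0 0 0
t=2: a0@(1,3) a1@(0,0) a2@(0,0) a3@(0,0) a4@(0,0) a5@(0,0) | pheromone: 14 1 0 0 0 0 / 1 1 0 3 0 0 / 0 0 0 0 0 0 / 0 0 0 0 0 0
t=3: a0@(1,3) a1@(0,0) a2@(0,0) a3@(0,0) a4@(0,0) a5@(0,0) | pheromone: 23 0 0 0 0 0 / 0 0 0 4 0 0 / 0 0 0 0 0 0 / 0 0 0 0 0 0
t=4: a0@(1,3) a1@(0,0) a2@(0,0) a3@(0,0) a4@(0,0) a5@(0,0) | pheromone: 32 0 0 0 0 0 / 0 0 0 5 0 0 / 0 0 0 0 0 0 / 0 0 0 0 0 0
t=5: a0@(1,3) a1@(0,0) a2@(0,0) a3@(0,0) a4@(0,0) a5@(0,0) | pheromone: 41 0 0 0 0 0 / 0 0 0 6 0 0 / 0 0 0 0 0 0 / 0 0 0 0 0 0
t=6: a0@(1,3) a1@(0,0) a2@(0,0) a3@(0,0) a4@(0,0) a5@(0,0) | pheromone: 50 0 0 0 0 0 / 0 0 0 7 0 0 / 0 0 0 0 0 0 / 0 0 0 0 0 0
t=7: a0@(1,3) a1@(0,0) a2@(0,0) a3@(0,0) a4@(0,0) a5@(0,0) | pheromone: 59 0 0 0 0 0 / 0 0 0 8 0 0 / 0 0 0 0 0 0 / 0 0 0 0 0 0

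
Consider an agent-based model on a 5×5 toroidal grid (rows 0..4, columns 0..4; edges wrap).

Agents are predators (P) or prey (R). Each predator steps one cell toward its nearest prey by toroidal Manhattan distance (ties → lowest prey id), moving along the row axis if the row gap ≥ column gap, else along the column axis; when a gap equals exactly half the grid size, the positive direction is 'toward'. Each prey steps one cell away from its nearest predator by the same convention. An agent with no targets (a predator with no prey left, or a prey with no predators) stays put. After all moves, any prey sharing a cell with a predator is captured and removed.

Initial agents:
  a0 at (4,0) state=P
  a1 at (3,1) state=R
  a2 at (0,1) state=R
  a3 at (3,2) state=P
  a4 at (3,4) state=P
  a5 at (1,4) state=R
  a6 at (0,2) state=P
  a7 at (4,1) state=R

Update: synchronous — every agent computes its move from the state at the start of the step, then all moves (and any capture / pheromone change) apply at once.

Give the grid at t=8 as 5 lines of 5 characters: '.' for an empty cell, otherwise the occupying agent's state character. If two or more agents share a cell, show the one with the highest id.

...R.
R..R.
.....
.....
..PPP

t=1: a0@(4,1):P a2@(0,0):R a3@(3,1):P a4@(3,0):P a5@(0,4):R a6@(0,1):P a7@(4,2):R
t=2: a0@(4,2):P a2@(0,4):R a3@(4,1):P a4@(4,0):P a5@(0,3):R a6@(0,0):P a7@(4,3):R
t=3: a0@(4,3):P a2@(0,3):R a3@(4,2):P a4@(0,0):P a5@(1,3):R a6@(0,4):P a7@(4,4):R
t=4: a0@(0,3):P a2@(1,3):R a3@(0,2):P a4@(0,4):P a5@(2,3):R a6@(0,3):P a7@(4,0):R
t=5: a0@(1,3):P a2@(2,3):R a3@(1,2):P a4@(1,4):P a5@(3,3):R a6@(1,3):P a7@(3,0):R
t=6: a0@(2,3):P a2@(3,3):R a3@(2,2):P a4@(2,4):P a5@(4,3):R a6@(2,3):P a7@(4,0):R
t=7: a0@(3,3):P a2@(4,3):R a3@(3,2):P a4@(3,4):P a5@(0,3):R a6@(3,3):P a7@(0,0):R
t=8: a0@(4,3):P a2@(0,3):R a3@(4,2):P a4@(4,4):P a5@(1,3):R a6@(4,3):P a7@(1,0):R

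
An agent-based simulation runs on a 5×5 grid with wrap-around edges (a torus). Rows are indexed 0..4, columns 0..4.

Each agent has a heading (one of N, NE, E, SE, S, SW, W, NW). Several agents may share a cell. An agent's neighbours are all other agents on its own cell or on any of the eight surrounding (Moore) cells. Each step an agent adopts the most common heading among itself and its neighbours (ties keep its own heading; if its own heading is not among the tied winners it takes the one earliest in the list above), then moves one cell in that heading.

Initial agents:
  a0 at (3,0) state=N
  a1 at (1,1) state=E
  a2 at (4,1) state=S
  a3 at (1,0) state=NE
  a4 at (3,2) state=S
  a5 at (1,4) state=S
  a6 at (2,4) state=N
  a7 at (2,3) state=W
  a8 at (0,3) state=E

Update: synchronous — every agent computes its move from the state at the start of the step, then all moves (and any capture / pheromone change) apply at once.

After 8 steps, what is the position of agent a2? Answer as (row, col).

(2, 1)

t=1: a0@(2,0):N a1@(1,2):E a2@(0,1):S a3@(0,1):NE a4@(4,2):S a5@(2,4):S a6@(1,4):N a7@(3,3):S a8@(0,4):E
t=2: a0@(1,0):N a1@(1,3):E a2@(1,1):S a3@(1,1):S a4@(0,2):S a5@(3,4):S a6@(0,4):N a7@(4,3):S a8@(0,0):E
t=3: a0@(0,0):N a1@(1,4):E a2@(2,1):S a3@(2,1):S a4@(1,2):S a5@(4,4):S a6@(4,4):N a7@(0,3):S a8@(4,0):N
t=4: a0@(4,0):N a1@(1,0):E a2@(3,1):S a3@(3,1):S a4@(2,2):S a5@(3,4):N a6@(3,4):N a7@(1,3):S a8@(3,0):N
t=5: a0@(3,0):N a1@(1,1):E a2@(4,1):S a3@(4,1):S a4@(3,2):S a5@(2,4):N a6@(2,4):N a7@(2,3):S a8@(2,0):N
t=6: a0@(2,0):N a1@(1,2):E a2@(0,1):S a3@(0,1):S a4@(4,2):S a5@(1,4):N a6@(1,4):N a7@(3,3):S a8@(1,0):N
t=7: a0@(1,0):N a1@(2,2):S a2@(1,1):S a3@(1,1):S a4@(0,2):S a5@(0,4):N a6@(0,4):N a7@(4,3):S a8@(0,0):N
t=8: a0@(0,0):N a1@(3,2):S a2@(2,1):S a3@(2,1):S a4@(1,2):S a5@(4,4):N a6@(4,4):N a7@(0,3):S a8@(4,0):N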